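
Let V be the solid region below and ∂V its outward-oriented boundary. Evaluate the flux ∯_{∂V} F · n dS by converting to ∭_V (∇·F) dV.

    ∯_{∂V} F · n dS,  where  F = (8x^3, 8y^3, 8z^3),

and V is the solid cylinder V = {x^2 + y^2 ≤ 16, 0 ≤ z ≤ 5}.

By the divergence theorem,

    ∯_{∂V} F · n dS = ∭_V (∇ · F) dV.

Compute the divergence:
    ∇ · F = ∂F_x/∂x + ∂F_y/∂y + ∂F_z/∂z = 24x^2 + 24y^2 + 24z^2.

In cylindrical coordinates, x = r cos(θ), y = r sin(θ), z = z, dV = r dr dθ dz, with 0 ≤ r ≤ 4, 0 ≤ θ ≤ 2π, 0 ≤ z ≤ 5.

The integrand, after substitution and multiplying by the volume element, becomes (24r^2 + 24z^2) · r, so

    ∭_V (∇·F) dV = ∫_0^{2π} ∫_0^{4} ∫_0^{5} (24r^2 + 24z^2) · r dz dr dθ.

Inner (z from 0 to 5): 120r^3 + 1000r.
Middle (r from 0 to 4): 15680.
Outer (θ from 0 to 2π): 31360π.

Therefore ∯_{∂V} F · n dS = 31360π.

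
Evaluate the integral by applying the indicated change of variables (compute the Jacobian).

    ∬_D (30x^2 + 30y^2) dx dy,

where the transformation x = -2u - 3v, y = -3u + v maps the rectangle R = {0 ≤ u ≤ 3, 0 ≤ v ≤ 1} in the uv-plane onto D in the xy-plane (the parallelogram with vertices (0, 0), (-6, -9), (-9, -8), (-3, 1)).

Compute the Jacobian determinant of (x, y) with respect to (u, v):

    ∂(x,y)/∂(u,v) = | -2  -3 | = (-2)(1) - (-3)(-3) = -11.
                   | -3  1 |

Its absolute value is |J| = 11 (the area scaling factor).

Substituting x = -2u - 3v, y = -3u + v into the integrand,

    30x^2 + 30y^2 → 390u^2 + 180u v + 300v^2,

so the integral becomes

    ∬_R (390u^2 + 180u v + 300v^2) · |J| du dv = ∫_0^3 ∫_0^1 (4290u^2 + 1980u v + 3300v^2) dv du.

Inner (v): 4290u^2 + 990u + 1100.
Outer (u): 46365.

Therefore ∬_D (30x^2 + 30y^2) dx dy = 46365.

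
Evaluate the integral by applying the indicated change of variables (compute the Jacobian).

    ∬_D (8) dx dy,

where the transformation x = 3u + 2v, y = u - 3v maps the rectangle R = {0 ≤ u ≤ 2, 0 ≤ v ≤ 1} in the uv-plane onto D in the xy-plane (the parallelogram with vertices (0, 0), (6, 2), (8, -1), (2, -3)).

Compute the Jacobian determinant of (x, y) with respect to (u, v):

    ∂(x,y)/∂(u,v) = | 3  2 | = (3)(-3) - (2)(1) = -11.
                   | 1  -3 |

Its absolute value is |J| = 11 (the area scaling factor).

Substituting x = 3u + 2v, y = u - 3v into the integrand,

    8 → 8,

so the integral becomes

    ∬_R (8) · |J| du dv = ∫_0^2 ∫_0^1 (88) dv du.

Inner (v): 88.
Outer (u): 176.

Therefore ∬_D (8) dx dy = 176.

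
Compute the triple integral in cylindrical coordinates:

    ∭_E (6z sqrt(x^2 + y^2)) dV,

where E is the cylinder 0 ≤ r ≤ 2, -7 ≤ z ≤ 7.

In cylindrical coordinates, x = r cos(θ), y = r sin(θ), z = z, and dV = r dr dθ dz.

The integrand becomes 6r z, so

    ∭_E (6z sqrt(x^2 + y^2)) dV = ∫_{0}^{2π} ∫_{0}^{2} ∫_{-7}^{7} (6r z) · r dz dr dθ.

Inner (z): 0.
Middle (r from 0 to 2): 0.
Outer (θ): 0.

Therefore the triple integral equals 0.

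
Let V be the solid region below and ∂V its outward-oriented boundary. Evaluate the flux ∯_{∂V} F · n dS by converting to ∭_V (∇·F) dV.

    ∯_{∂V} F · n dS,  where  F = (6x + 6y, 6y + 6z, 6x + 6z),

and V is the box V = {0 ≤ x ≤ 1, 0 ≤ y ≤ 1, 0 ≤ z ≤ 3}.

By the divergence theorem,

    ∯_{∂V} F · n dS = ∭_V (∇ · F) dV.

Compute the divergence:
    ∇ · F = ∂F_x/∂x + ∂F_y/∂y + ∂F_z/∂z = 6 + 6 + 6 = 18.

V is a rectangular box, so dV = dx dy dz with 0 ≤ x ≤ 1, 0 ≤ y ≤ 1, 0 ≤ z ≤ 3.

Integrate (18) over V as an iterated integral:

    ∭_V (∇·F) dV = ∫_0^{1} ∫_0^{1} ∫_0^{3} (18) dz dy dx.

Inner (z from 0 to 3): 54.
Middle (y from 0 to 1): 54.
Outer (x from 0 to 1): 54.

Therefore ∯_{∂V} F · n dS = 54.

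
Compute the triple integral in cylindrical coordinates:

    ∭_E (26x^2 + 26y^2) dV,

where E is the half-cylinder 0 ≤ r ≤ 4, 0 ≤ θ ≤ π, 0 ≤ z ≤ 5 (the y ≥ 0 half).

In cylindrical coordinates, x = r cos(θ), y = r sin(θ), z = z, and dV = r dr dθ dz.

The integrand becomes 26r^2, so

    ∭_E (26x^2 + 26y^2) dV = ∫_{0}^{π} ∫_{0}^{4} ∫_{0}^{5} (26r^2) · r dz dr dθ.

Inner (z): 130r^3.
Middle (r from 0 to 4): 8320.
Outer (θ): 8320π.

Therefore the triple integral equals 8320π.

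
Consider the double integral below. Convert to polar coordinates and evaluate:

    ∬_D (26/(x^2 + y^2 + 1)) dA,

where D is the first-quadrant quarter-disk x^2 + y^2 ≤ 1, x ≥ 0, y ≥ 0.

The region D is 0 ≤ r ≤ 1, 0 ≤ θ ≤ π/2 in polar coordinates, where x = r cos(θ), y = r sin(θ), and dA = r dr dθ.

Under the substitution, the integrand becomes 26/(r^2 + 1), so

    ∬_D (26/(x^2 + y^2 + 1)) dA = ∫_{0}^{π/2} ∫_{0}^{1} (26/(r^2 + 1)) · r dr dθ.

Inner integral (in r): ∫_{0}^{1} (26/(r^2 + 1)) · r dr = log(8192).

Outer integral (in θ): ∫_{0}^{π/2} (log(8192)) dθ = log(8192^(π/2)).

Therefore ∬_D (26/(x^2 + y^2 + 1)) dA = log(8192^(π/2)).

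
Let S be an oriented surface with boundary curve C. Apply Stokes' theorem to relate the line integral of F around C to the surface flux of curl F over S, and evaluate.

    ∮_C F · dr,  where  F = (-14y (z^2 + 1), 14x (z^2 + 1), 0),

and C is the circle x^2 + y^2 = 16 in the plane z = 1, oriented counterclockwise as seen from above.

Let S be the flat disk x^2 + y^2 ≤ 16 in the plane z = 1, with upward unit normal n̂ = ẑ. By Stokes' theorem,

    ∮_C F · dr = ∬_S (∇ × F) · n̂ dS = ∬_D (curl F)_z dA,

where D is the disk x^2 + y^2 ≤ 16.

Compute the curl of F = (-14y (z^2 + 1), 14x (z^2 + 1), 0):
    (∇ × F)_x = ∂F_z/∂y - ∂F_y/∂z = -28x z,
    (∇ × F)_y = ∂F_x/∂z - ∂F_z/∂x = -28y z,
    (∇ × F)_z = ∂F_y/∂x - ∂F_x/∂y = 28z^2 + 28.

On z = 1, (curl F)_z = 56.

Convert to polar (x = r cos θ, y = r sin θ, dA = r dr dθ); the integrand becomes 56, so

    ∬_D (curl F)_z dA = ∫_0^{2π} ∫_0^{4} (56) · r dr dθ.

Inner (r from 0 to 4): 448.
Outer (θ from 0 to 2π): 896π.

Therefore ∮_C F · dr = 896π.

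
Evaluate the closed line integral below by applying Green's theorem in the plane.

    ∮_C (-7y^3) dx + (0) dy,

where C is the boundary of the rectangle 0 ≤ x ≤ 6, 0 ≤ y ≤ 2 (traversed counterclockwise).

Green's theorem converts the closed line integral into a double integral over the enclosed region D:

    ∮_C P dx + Q dy = ∬_D (∂Q/∂x - ∂P/∂y) dA.

Here P = -7y^3, Q = 0, so

    ∂Q/∂x = 0,    ∂P/∂y = -21y^2,
    ∂Q/∂x - ∂P/∂y = 21y^2.

D is the region 0 ≤ x ≤ 6, 0 ≤ y ≤ 2. Evaluating the double integral:

    ∬_D (21y^2) dA = ∫_0^{6} ∫_0^{2} (21y^2) dy dx.

Inner (y from 0 to 2): 56.
Outer (x from 0 to 6): 336.

Therefore ∮_C P dx + Q dy = 336.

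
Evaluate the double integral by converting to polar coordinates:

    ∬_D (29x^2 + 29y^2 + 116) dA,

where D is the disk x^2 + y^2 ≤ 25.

The region D is 0 ≤ r ≤ 5, 0 ≤ θ ≤ 2π in polar coordinates, where x = r cos(θ), y = r sin(θ), and dA = r dr dθ.

Under the substitution, the integrand becomes 29r^2 + 116, so

    ∬_D (29x^2 + 29y^2 + 116) dA = ∫_{0}^{2π} ∫_{0}^{5} (29r^2 + 116) · r dr dθ.

Inner integral (in r): ∫_{0}^{5} (29r^2 + 116) · r dr = 23925/4.

Outer integral (in θ): ∫_{0}^{2π} (23925/4) dθ = 23925π/2.

Therefore ∬_D (29x^2 + 29y^2 + 116) dA = 23925π/2.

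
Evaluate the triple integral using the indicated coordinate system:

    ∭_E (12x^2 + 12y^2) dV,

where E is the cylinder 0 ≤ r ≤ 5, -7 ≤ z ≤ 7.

In cylindrical coordinates, x = r cos(θ), y = r sin(θ), z = z, and dV = r dr dθ dz.

The integrand becomes 12r^2, so

    ∭_E (12x^2 + 12y^2) dV = ∫_{0}^{2π} ∫_{0}^{5} ∫_{-7}^{7} (12r^2) · r dz dr dθ.

Inner (z): 168r^3.
Middle (r from 0 to 5): 26250.
Outer (θ): 52500π.

Therefore the triple integral equals 52500π.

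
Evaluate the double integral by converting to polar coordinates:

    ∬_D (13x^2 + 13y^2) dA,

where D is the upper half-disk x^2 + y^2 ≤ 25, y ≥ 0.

The region D is 0 ≤ r ≤ 5, 0 ≤ θ ≤ π in polar coordinates, where x = r cos(θ), y = r sin(θ), and dA = r dr dθ.

Under the substitution, the integrand becomes 13r^2, so

    ∬_D (13x^2 + 13y^2) dA = ∫_{0}^{π} ∫_{0}^{5} (13r^2) · r dr dθ.

Inner integral (in r): ∫_{0}^{5} (13r^2) · r dr = 8125/4.

Outer integral (in θ): ∫_{0}^{π} (8125/4) dθ = 8125π/4.

Therefore ∬_D (13x^2 + 13y^2) dA = 8125π/4.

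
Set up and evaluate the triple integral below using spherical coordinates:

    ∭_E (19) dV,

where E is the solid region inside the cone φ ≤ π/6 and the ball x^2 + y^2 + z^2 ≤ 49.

In spherical coordinates, x = ρ sin(φ) cos(θ), y = ρ sin(φ) sin(θ), z = ρ cos(φ), and dV = ρ^2 sin(φ) dρ dφ dθ.

The integrand becomes 19, so

    ∭_E (19) dV = ∫_{0}^{2π} ∫_{0}^{π/6} ∫_{0}^{7} (19) · ρ^2 sin(φ) dρ dφ dθ.

Inner (ρ): 6517sin(φ)/3.
Middle (φ): 6517/3 - 6517sqrt(3)/6.
Outer (θ): 6517π (2 - sqrt(3))/3.

Therefore the triple integral equals 6517π (2 - sqrt(3))/3.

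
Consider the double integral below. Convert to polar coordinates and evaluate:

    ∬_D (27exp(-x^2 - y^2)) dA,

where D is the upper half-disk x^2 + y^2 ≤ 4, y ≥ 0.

The region D is 0 ≤ r ≤ 2, 0 ≤ θ ≤ π in polar coordinates, where x = r cos(θ), y = r sin(θ), and dA = r dr dθ.

Under the substitution, the integrand becomes 27exp(-r^2), so

    ∬_D (27exp(-x^2 - y^2)) dA = ∫_{0}^{π} ∫_{0}^{2} (27exp(-r^2)) · r dr dθ.

Inner integral (in r): ∫_{0}^{2} (27exp(-r^2)) · r dr = 27/2 - 27exp(-4)/2.

Outer integral (in θ): ∫_{0}^{π} (27/2 - 27exp(-4)/2) dθ = -27π (1 - exp(4))exp(-4)/2.

Therefore ∬_D (27exp(-x^2 - y^2)) dA = -27π (1 - exp(4))exp(-4)/2.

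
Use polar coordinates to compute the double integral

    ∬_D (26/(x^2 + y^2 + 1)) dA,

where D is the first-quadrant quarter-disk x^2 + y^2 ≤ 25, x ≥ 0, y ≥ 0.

The region D is 0 ≤ r ≤ 5, 0 ≤ θ ≤ π/2 in polar coordinates, where x = r cos(θ), y = r sin(θ), and dA = r dr dθ.

Under the substitution, the integrand becomes 26/(r^2 + 1), so

    ∬_D (26/(x^2 + y^2 + 1)) dA = ∫_{0}^{π/2} ∫_{0}^{5} (26/(r^2 + 1)) · r dr dθ.

Inner integral (in r): ∫_{0}^{5} (26/(r^2 + 1)) · r dr = log(2481152873203736576).

Outer integral (in θ): ∫_{0}^{π/2} (log(2481152873203736576)) dθ = log(2481152873203736576^(π/2)).

Therefore ∬_D (26/(x^2 + y^2 + 1)) dA = log(2481152873203736576^(π/2)).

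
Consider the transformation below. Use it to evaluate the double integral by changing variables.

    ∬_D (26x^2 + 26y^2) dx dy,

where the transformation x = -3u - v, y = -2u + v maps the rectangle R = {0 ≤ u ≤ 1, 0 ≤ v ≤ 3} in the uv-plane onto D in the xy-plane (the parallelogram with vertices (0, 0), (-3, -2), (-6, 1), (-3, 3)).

Compute the Jacobian determinant of (x, y) with respect to (u, v):

    ∂(x,y)/∂(u,v) = | -3  -1 | = (-3)(1) - (-1)(-2) = -5.
                   | -2  1 |

Its absolute value is |J| = 5 (the area scaling factor).

Substituting x = -3u - v, y = -2u + v into the integrand,

    26x^2 + 26y^2 → 338u^2 + 52u v + 52v^2,

so the integral becomes

    ∬_R (338u^2 + 52u v + 52v^2) · |J| du dv = ∫_0^1 ∫_0^3 (1690u^2 + 260u v + 260v^2) dv du.

Inner (v): 5070u^2 + 1170u + 2340.
Outer (u): 4615.

Therefore ∬_D (26x^2 + 26y^2) dx dy = 4615.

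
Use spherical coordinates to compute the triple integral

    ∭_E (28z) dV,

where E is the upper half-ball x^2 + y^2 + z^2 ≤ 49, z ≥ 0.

In spherical coordinates, x = ρ sin(φ) cos(θ), y = ρ sin(φ) sin(θ), z = ρ cos(φ), and dV = ρ^2 sin(φ) dρ dφ dθ.

The integrand becomes 28ρ cos(φ), so

    ∭_E (28z) dV = ∫_{0}^{2π} ∫_{0}^{π/2} ∫_{0}^{7} (28ρ cos(φ)) · ρ^2 sin(φ) dρ dφ dθ.

Inner (ρ): 16807sin(2φ)/2.
Middle (φ): 16807/2.
Outer (θ): 16807π.

Therefore the triple integral equals 16807π.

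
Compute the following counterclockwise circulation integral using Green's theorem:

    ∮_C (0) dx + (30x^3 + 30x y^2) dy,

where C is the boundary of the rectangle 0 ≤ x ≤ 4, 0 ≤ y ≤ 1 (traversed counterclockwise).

Green's theorem converts the closed line integral into a double integral over the enclosed region D:

    ∮_C P dx + Q dy = ∬_D (∂Q/∂x - ∂P/∂y) dA.

Here P = 0, Q = 30x^3 + 30x y^2, so

    ∂Q/∂x = 90x^2 + 30y^2,    ∂P/∂y = 0,
    ∂Q/∂x - ∂P/∂y = 90x^2 + 30y^2.

D is the region 0 ≤ x ≤ 4, 0 ≤ y ≤ 1. Evaluating the double integral:

    ∬_D (90x^2 + 30y^2) dA = ∫_0^{4} ∫_0^{1} (90x^2 + 30y^2) dy dx.

Inner (y from 0 to 1): 90x^2 + 10.
Outer (x from 0 to 4): 1960.

Therefore ∮_C P dx + Q dy = 1960.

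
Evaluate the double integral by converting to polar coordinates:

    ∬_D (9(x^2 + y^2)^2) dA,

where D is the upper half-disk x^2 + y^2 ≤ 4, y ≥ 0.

The region D is 0 ≤ r ≤ 2, 0 ≤ θ ≤ π in polar coordinates, where x = r cos(θ), y = r sin(θ), and dA = r dr dθ.

Under the substitution, the integrand becomes 9r^4, so

    ∬_D (9(x^2 + y^2)^2) dA = ∫_{0}^{π} ∫_{0}^{2} (9r^4) · r dr dθ.

Inner integral (in r): ∫_{0}^{2} (9r^4) · r dr = 96.

Outer integral (in θ): ∫_{0}^{π} (96) dθ = 96π.

Therefore ∬_D (9(x^2 + y^2)^2) dA = 96π.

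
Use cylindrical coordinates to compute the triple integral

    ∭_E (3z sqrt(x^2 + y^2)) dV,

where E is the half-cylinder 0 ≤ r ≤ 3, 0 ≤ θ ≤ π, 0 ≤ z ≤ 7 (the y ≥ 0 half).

In cylindrical coordinates, x = r cos(θ), y = r sin(θ), z = z, and dV = r dr dθ dz.

The integrand becomes 3r z, so

    ∭_E (3z sqrt(x^2 + y^2)) dV = ∫_{0}^{π} ∫_{0}^{3} ∫_{0}^{7} (3r z) · r dz dr dθ.

Inner (z): 147r^2/2.
Middle (r from 0 to 3): 1323/2.
Outer (θ): 1323π/2.

Therefore the triple integral equals 1323π/2.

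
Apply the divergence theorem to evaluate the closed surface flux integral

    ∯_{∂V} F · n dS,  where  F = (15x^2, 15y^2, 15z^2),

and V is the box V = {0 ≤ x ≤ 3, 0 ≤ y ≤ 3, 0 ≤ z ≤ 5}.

By the divergence theorem,

    ∯_{∂V} F · n dS = ∭_V (∇ · F) dV.

Compute the divergence:
    ∇ · F = ∂F_x/∂x + ∂F_y/∂y + ∂F_z/∂z = 30x + 30y + 30z.

V is a rectangular box, so dV = dx dy dz with 0 ≤ x ≤ 3, 0 ≤ y ≤ 3, 0 ≤ z ≤ 5.

Integrate (30x + 30y + 30z) over V as an iterated integral:

    ∭_V (∇·F) dV = ∫_0^{3} ∫_0^{3} ∫_0^{5} (30x + 30y + 30z) dz dy dx.

Inner (z from 0 to 5): 150x + 150y + 375.
Middle (y from 0 to 3): 450x + 1800.
Outer (x from 0 to 3): 7425.

Therefore ∯_{∂V} F · n dS = 7425.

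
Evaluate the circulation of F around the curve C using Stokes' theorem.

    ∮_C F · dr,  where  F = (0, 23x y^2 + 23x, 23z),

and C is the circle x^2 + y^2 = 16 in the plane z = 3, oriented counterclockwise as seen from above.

Let S be the flat disk x^2 + y^2 ≤ 16 in the plane z = 3, with upward unit normal n̂ = ẑ. By Stokes' theorem,

    ∮_C F · dr = ∬_S (∇ × F) · n̂ dS = ∬_D (curl F)_z dA,

where D is the disk x^2 + y^2 ≤ 16.

Compute the curl of F = (0, 23x y^2 + 23x, 23z):
    (∇ × F)_x = ∂F_z/∂y - ∂F_y/∂z = 0,
    (∇ × F)_y = ∂F_x/∂z - ∂F_z/∂x = 0,
    (∇ × F)_z = ∂F_y/∂x - ∂F_x/∂y = 23y^2 + 23.

On z = 3, (curl F)_z = 23y^2 + 23.

Convert to polar (x = r cos θ, y = r sin θ, dA = r dr dθ); the integrand becomes 23r^2sin(θ)^2 + 23, so

    ∬_D (curl F)_z dA = ∫_0^{2π} ∫_0^{4} (23r^2sin(θ)^2 + 23) · r dr dθ.

Inner (r from 0 to 4): 1472sin(θ)^2 + 184.
Outer (θ from 0 to 2π): 1840π.

Therefore ∮_C F · dr = 1840π.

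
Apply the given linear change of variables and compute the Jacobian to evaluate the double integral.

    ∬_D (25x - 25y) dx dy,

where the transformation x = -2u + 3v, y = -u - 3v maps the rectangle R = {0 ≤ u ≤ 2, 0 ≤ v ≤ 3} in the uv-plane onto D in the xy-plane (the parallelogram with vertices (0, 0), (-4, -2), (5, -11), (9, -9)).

Compute the Jacobian determinant of (x, y) with respect to (u, v):

    ∂(x,y)/∂(u,v) = | -2  3 | = (-2)(-3) - (3)(-1) = 9.
                   | -1  -3 |

Its absolute value is |J| = 9 (the area scaling factor).

Substituting x = -2u + 3v, y = -u - 3v into the integrand,

    25x - 25y → -25u + 150v,

so the integral becomes

    ∬_R (-25u + 150v) · |J| du dv = ∫_0^2 ∫_0^3 (-225u + 1350v) dv du.

Inner (v): 6075 - 675u.
Outer (u): 10800.

Therefore ∬_D (25x - 25y) dx dy = 10800.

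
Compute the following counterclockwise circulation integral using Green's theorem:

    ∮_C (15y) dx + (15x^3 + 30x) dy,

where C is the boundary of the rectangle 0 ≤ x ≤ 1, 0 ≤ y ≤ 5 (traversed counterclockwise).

Green's theorem converts the closed line integral into a double integral over the enclosed region D:

    ∮_C P dx + Q dy = ∬_D (∂Q/∂x - ∂P/∂y) dA.

Here P = 15y, Q = 15x^3 + 30x, so

    ∂Q/∂x = 45x^2 + 30,    ∂P/∂y = 15,
    ∂Q/∂x - ∂P/∂y = 45x^2 + 15.

D is the region 0 ≤ x ≤ 1, 0 ≤ y ≤ 5. Evaluating the double integral:

    ∬_D (45x^2 + 15) dA = ∫_0^{1} ∫_0^{5} (45x^2 + 15) dy dx.

Inner (y from 0 to 5): 225x^2 + 75.
Outer (x from 0 to 1): 150.

Therefore ∮_C P dx + Q dy = 150.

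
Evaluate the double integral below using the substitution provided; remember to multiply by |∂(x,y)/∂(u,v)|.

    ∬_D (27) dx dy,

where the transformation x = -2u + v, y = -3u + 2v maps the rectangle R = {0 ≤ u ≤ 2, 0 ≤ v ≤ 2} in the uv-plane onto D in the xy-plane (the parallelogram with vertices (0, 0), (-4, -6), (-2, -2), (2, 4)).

Compute the Jacobian determinant of (x, y) with respect to (u, v):

    ∂(x,y)/∂(u,v) = | -2  1 | = (-2)(2) - (1)(-3) = -1.
                   | -3  2 |

Its absolute value is |J| = 1 (the area scaling factor).

Substituting x = -2u + v, y = -3u + 2v into the integrand,

    27 → 27,

so the integral becomes

    ∬_R (27) · |J| du dv = ∫_0^2 ∫_0^2 (27) dv du.

Inner (v): 54.
Outer (u): 108.

Therefore ∬_D (27) dx dy = 108.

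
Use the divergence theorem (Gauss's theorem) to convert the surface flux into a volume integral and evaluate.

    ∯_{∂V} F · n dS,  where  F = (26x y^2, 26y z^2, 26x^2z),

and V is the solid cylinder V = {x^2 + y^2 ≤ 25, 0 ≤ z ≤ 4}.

By the divergence theorem,

    ∯_{∂V} F · n dS = ∭_V (∇ · F) dV.

Compute the divergence:
    ∇ · F = ∂F_x/∂x + ∂F_y/∂y + ∂F_z/∂z = 26y^2 + 26z^2 + 26x^2 = 26x^2 + 26y^2 + 26z^2.

In cylindrical coordinates, x = r cos(θ), y = r sin(θ), z = z, dV = r dr dθ dz, with 0 ≤ r ≤ 5, 0 ≤ θ ≤ 2π, 0 ≤ z ≤ 4.

The integrand, after substitution and multiplying by the volume element, becomes (26r^2 + 26z^2) · r, so

    ∭_V (∇·F) dV = ∫_0^{2π} ∫_0^{5} ∫_0^{4} (26r^2 + 26z^2) · r dz dr dθ.

Inner (z from 0 to 4): 104r (r^2 + 16/3).
Middle (r from 0 to 5): 69550/3.
Outer (θ from 0 to 2π): 139100π/3.

Therefore ∯_{∂V} F · n dS = 139100π/3.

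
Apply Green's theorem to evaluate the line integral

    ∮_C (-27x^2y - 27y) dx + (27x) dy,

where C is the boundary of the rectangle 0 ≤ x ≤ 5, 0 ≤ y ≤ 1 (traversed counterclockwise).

Green's theorem converts the closed line integral into a double integral over the enclosed region D:

    ∮_C P dx + Q dy = ∬_D (∂Q/∂x - ∂P/∂y) dA.

Here P = -27x^2y - 27y, Q = 27x, so

    ∂Q/∂x = 27,    ∂P/∂y = -27x^2 - 27,
    ∂Q/∂x - ∂P/∂y = 27x^2 + 54.

D is the region 0 ≤ x ≤ 5, 0 ≤ y ≤ 1. Evaluating the double integral:

    ∬_D (27x^2 + 54) dA = ∫_0^{5} ∫_0^{1} (27x^2 + 54) dy dx.

Inner (y from 0 to 1): 27x^2 + 54.
Outer (x from 0 to 5): 1395.

Therefore ∮_C P dx + Q dy = 1395.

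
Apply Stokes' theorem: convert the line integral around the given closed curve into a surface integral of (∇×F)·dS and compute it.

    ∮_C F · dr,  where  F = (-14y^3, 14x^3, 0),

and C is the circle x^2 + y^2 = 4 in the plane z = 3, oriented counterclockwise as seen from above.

Let S be the flat disk x^2 + y^2 ≤ 4 in the plane z = 3, with upward unit normal n̂ = ẑ. By Stokes' theorem,

    ∮_C F · dr = ∬_S (∇ × F) · n̂ dS = ∬_D (curl F)_z dA,

where D is the disk x^2 + y^2 ≤ 4.

Compute the curl of F = (-14y^3, 14x^3, 0):
    (∇ × F)_x = ∂F_z/∂y - ∂F_y/∂z = 0,
    (∇ × F)_y = ∂F_x/∂z - ∂F_z/∂x = 0,
    (∇ × F)_z = ∂F_y/∂x - ∂F_x/∂y = 42x^2 + 42y^2.

On z = 3, (curl F)_z = 42x^2 + 42y^2.

Convert to polar (x = r cos θ, y = r sin θ, dA = r dr dθ); the integrand becomes 42r^2, so

    ∬_D (curl F)_z dA = ∫_0^{2π} ∫_0^{2} (42r^2) · r dr dθ.

Inner (r from 0 to 2): 168.
Outer (θ from 0 to 2π): 336π.

Therefore ∮_C F · dr = 336π.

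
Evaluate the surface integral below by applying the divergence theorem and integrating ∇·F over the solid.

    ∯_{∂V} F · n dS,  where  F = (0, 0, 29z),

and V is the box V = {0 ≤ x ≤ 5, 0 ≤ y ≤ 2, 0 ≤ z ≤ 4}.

By the divergence theorem,

    ∯_{∂V} F · n dS = ∭_V (∇ · F) dV.

Compute the divergence:
    ∇ · F = ∂F_x/∂x + ∂F_y/∂y + ∂F_z/∂z = 0 + 0 + 29 = 29.

V is a rectangular box, so dV = dx dy dz with 0 ≤ x ≤ 5, 0 ≤ y ≤ 2, 0 ≤ z ≤ 4.

Integrate (29) over V as an iterated integral:

    ∭_V (∇·F) dV = ∫_0^{5} ∫_0^{2} ∫_0^{4} (29) dz dy dx.

Inner (z from 0 to 4): 116.
Middle (y from 0 to 2): 232.
Outer (x from 0 to 5): 1160.

Therefore ∯_{∂V} F · n dS = 1160.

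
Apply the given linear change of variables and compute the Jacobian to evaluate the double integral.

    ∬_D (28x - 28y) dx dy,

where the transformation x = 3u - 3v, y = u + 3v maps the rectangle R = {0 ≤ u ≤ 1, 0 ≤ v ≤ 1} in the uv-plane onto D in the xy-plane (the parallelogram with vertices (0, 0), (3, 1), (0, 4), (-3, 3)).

Compute the Jacobian determinant of (x, y) with respect to (u, v):

    ∂(x,y)/∂(u,v) = | 3  -3 | = (3)(3) - (-3)(1) = 12.
                   | 1  3 |

Its absolute value is |J| = 12 (the area scaling factor).

Substituting x = 3u - 3v, y = u + 3v into the integrand,

    28x - 28y → 56u - 168v,

so the integral becomes

    ∬_R (56u - 168v) · |J| du dv = ∫_0^1 ∫_0^1 (672u - 2016v) dv du.

Inner (v): 672u - 1008.
Outer (u): -672.

Therefore ∬_D (28x - 28y) dx dy = -672.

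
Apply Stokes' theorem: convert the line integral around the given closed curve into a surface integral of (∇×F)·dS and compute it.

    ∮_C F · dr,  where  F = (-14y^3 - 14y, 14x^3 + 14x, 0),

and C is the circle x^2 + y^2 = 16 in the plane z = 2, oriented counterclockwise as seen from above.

Let S be the flat disk x^2 + y^2 ≤ 16 in the plane z = 2, with upward unit normal n̂ = ẑ. By Stokes' theorem,

    ∮_C F · dr = ∬_S (∇ × F) · n̂ dS = ∬_D (curl F)_z dA,

where D is the disk x^2 + y^2 ≤ 16.

Compute the curl of F = (-14y^3 - 14y, 14x^3 + 14x, 0):
    (∇ × F)_x = ∂F_z/∂y - ∂F_y/∂z = 0,
    (∇ × F)_y = ∂F_x/∂z - ∂F_z/∂x = 0,
    (∇ × F)_z = ∂F_y/∂x - ∂F_x/∂y = 42x^2 + 42y^2 + 28.

On z = 2, (curl F)_z = 42x^2 + 42y^2 + 28.

Convert to polar (x = r cos θ, y = r sin θ, dA = r dr dθ); the integrand becomes 42r^2 + 28, so

    ∬_D (curl F)_z dA = ∫_0^{2π} ∫_0^{4} (42r^2 + 28) · r dr dθ.

Inner (r from 0 to 4): 2912.
Outer (θ from 0 to 2π): 5824π.

Therefore ∮_C F · dr = 5824π.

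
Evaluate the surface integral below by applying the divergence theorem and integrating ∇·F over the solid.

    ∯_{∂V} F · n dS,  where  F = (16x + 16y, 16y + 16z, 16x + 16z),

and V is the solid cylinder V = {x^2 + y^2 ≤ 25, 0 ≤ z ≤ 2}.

By the divergence theorem,

    ∯_{∂V} F · n dS = ∭_V (∇ · F) dV.

Compute the divergence:
    ∇ · F = ∂F_x/∂x + ∂F_y/∂y + ∂F_z/∂z = 16 + 16 + 16 = 48.

In cylindrical coordinates, x = r cos(θ), y = r sin(θ), z = z, dV = r dr dθ dz, with 0 ≤ r ≤ 5, 0 ≤ θ ≤ 2π, 0 ≤ z ≤ 2.

The integrand, after substitution and multiplying by the volume element, becomes (48) · r, so

    ∭_V (∇·F) dV = ∫_0^{2π} ∫_0^{5} ∫_0^{2} (48) · r dz dr dθ.

Inner (z from 0 to 2): 96r.
Middle (r from 0 to 5): 1200.
Outer (θ from 0 to 2π): 2400π.

Therefore ∯_{∂V} F · n dS = 2400π.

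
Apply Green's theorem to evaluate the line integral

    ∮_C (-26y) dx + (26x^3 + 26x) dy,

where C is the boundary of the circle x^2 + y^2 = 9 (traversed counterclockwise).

Green's theorem converts the closed line integral into a double integral over the enclosed region D:

    ∮_C P dx + Q dy = ∬_D (∂Q/∂x - ∂P/∂y) dA.

Here P = -26y, Q = 26x^3 + 26x, so

    ∂Q/∂x = 78x^2 + 26,    ∂P/∂y = -26,
    ∂Q/∂x - ∂P/∂y = 78x^2 + 52.

D is the region x^2 + y^2 ≤ 9. Evaluating the double integral:

In polar coordinates (x = r cos θ, y = r sin θ, dA = r dr dθ) the integrand becomes 78r^2cos(θ)^2 + 52, so

    ∬_D (78x^2 + 52) dA = ∫_0^{2π} ∫_0^{3} (78r^2cos(θ)^2 + 52) · r dr dθ.

Inner (r from 0 to 3): 3159cos(θ)^2/2 + 234.
Outer (θ from 0 to 2π): 4095π/2.

Therefore ∮_C P dx + Q dy = 4095π/2.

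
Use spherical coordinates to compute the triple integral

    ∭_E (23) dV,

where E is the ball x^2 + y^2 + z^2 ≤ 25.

In spherical coordinates, x = ρ sin(φ) cos(θ), y = ρ sin(φ) sin(θ), z = ρ cos(φ), and dV = ρ^2 sin(φ) dρ dφ dθ.

The integrand becomes 23, so

    ∭_E (23) dV = ∫_{0}^{2π} ∫_{0}^{π} ∫_{0}^{5} (23) · ρ^2 sin(φ) dρ dφ dθ.

Inner (ρ): 2875sin(φ)/3.
Middle (φ): 5750/3.
Outer (θ): 11500π/3.

Therefore the triple integral equals 11500π/3.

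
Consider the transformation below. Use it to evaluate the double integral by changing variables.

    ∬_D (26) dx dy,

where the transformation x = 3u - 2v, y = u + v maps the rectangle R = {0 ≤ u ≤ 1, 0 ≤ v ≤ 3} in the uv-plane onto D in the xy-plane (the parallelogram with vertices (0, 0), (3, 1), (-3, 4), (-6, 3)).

Compute the Jacobian determinant of (x, y) with respect to (u, v):

    ∂(x,y)/∂(u,v) = | 3  -2 | = (3)(1) - (-2)(1) = 5.
                   | 1  1 |

Its absolute value is |J| = 5 (the area scaling factor).

Substituting x = 3u - 2v, y = u + v into the integrand,

    26 → 26,

so the integral becomes

    ∬_R (26) · |J| du dv = ∫_0^1 ∫_0^3 (130) dv du.

Inner (v): 390.
Outer (u): 390.

Therefore ∬_D (26) dx dy = 390.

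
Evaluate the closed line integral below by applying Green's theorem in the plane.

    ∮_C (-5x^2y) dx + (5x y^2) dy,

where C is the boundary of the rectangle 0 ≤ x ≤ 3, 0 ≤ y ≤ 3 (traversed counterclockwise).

Green's theorem converts the closed line integral into a double integral over the enclosed region D:

    ∮_C P dx + Q dy = ∬_D (∂Q/∂x - ∂P/∂y) dA.

Here P = -5x^2y, Q = 5x y^2, so

    ∂Q/∂x = 5y^2,    ∂P/∂y = -5x^2,
    ∂Q/∂x - ∂P/∂y = 5x^2 + 5y^2.

D is the region 0 ≤ x ≤ 3, 0 ≤ y ≤ 3. Evaluating the double integral:

    ∬_D (5x^2 + 5y^2) dA = ∫_0^{3} ∫_0^{3} (5x^2 + 5y^2) dy dx.

Inner (y from 0 to 3): 15x^2 + 45.
Outer (x from 0 to 3): 270.

Therefore ∮_C P dx + Q dy = 270.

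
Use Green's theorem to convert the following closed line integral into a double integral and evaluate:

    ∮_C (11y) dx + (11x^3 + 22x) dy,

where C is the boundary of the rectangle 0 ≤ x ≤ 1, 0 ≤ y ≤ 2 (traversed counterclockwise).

Green's theorem converts the closed line integral into a double integral over the enclosed region D:

    ∮_C P dx + Q dy = ∬_D (∂Q/∂x - ∂P/∂y) dA.

Here P = 11y, Q = 11x^3 + 22x, so

    ∂Q/∂x = 33x^2 + 22,    ∂P/∂y = 11,
    ∂Q/∂x - ∂P/∂y = 33x^2 + 11.

D is the region 0 ≤ x ≤ 1, 0 ≤ y ≤ 2. Evaluating the double integral:

    ∬_D (33x^2 + 11) dA = ∫_0^{1} ∫_0^{2} (33x^2 + 11) dy dx.

Inner (y from 0 to 2): 66x^2 + 22.
Outer (x from 0 to 1): 44.

Therefore ∮_C P dx + Q dy = 44.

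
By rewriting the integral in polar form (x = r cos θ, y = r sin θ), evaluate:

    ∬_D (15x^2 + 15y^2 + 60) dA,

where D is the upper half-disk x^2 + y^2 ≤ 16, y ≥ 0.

The region D is 0 ≤ r ≤ 4, 0 ≤ θ ≤ π in polar coordinates, where x = r cos(θ), y = r sin(θ), and dA = r dr dθ.

Under the substitution, the integrand becomes 15r^2 + 60, so

    ∬_D (15x^2 + 15y^2 + 60) dA = ∫_{0}^{π} ∫_{0}^{4} (15r^2 + 60) · r dr dθ.

Inner integral (in r): ∫_{0}^{4} (15r^2 + 60) · r dr = 1440.

Outer integral (in θ): ∫_{0}^{π} (1440) dθ = 1440π.

Therefore ∬_D (15x^2 + 15y^2 + 60) dA = 1440π.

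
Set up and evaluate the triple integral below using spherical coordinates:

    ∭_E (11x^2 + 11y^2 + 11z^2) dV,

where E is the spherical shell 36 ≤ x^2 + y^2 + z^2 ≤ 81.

In spherical coordinates, x = ρ sin(φ) cos(θ), y = ρ sin(φ) sin(θ), z = ρ cos(φ), and dV = ρ^2 sin(φ) dρ dφ dθ.

The integrand becomes 11ρ^2, so

    ∭_E (11x^2 + 11y^2 + 11z^2) dV = ∫_{0}^{2π} ∫_{0}^{π} ∫_{6}^{9} (11ρ^2) · ρ^2 sin(φ) dρ dφ dθ.

Inner (ρ): 564003sin(φ)/5.
Middle (φ): 1128006/5.
Outer (θ): 2256012π/5.

Therefore the triple integral equals 2256012π/5.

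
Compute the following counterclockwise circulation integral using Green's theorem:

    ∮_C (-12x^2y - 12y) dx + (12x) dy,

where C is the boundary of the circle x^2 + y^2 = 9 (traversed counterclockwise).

Green's theorem converts the closed line integral into a double integral over the enclosed region D:

    ∮_C P dx + Q dy = ∬_D (∂Q/∂x - ∂P/∂y) dA.

Here P = -12x^2y - 12y, Q = 12x, so

    ∂Q/∂x = 12,    ∂P/∂y = -12x^2 - 12,
    ∂Q/∂x - ∂P/∂y = 12x^2 + 24.

D is the region x^2 + y^2 ≤ 9. Evaluating the double integral:

In polar coordinates (x = r cos θ, y = r sin θ, dA = r dr dθ) the integrand becomes 12r^2cos(θ)^2 + 24, so

    ∬_D (12x^2 + 24) dA = ∫_0^{2π} ∫_0^{3} (12r^2cos(θ)^2 + 24) · r dr dθ.

Inner (r from 0 to 3): 243cos(θ)^2 + 108.
Outer (θ from 0 to 2π): 459π.

Therefore ∮_C P dx + Q dy = 459π.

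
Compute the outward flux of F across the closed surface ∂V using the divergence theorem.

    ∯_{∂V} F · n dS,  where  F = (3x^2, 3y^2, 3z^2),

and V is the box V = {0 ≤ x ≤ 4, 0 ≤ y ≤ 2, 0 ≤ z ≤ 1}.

By the divergence theorem,

    ∯_{∂V} F · n dS = ∭_V (∇ · F) dV.

Compute the divergence:
    ∇ · F = ∂F_x/∂x + ∂F_y/∂y + ∂F_z/∂z = 6x + 6y + 6z.

V is a rectangular box, so dV = dx dy dz with 0 ≤ x ≤ 4, 0 ≤ y ≤ 2, 0 ≤ z ≤ 1.

Integrate (6x + 6y + 6z) over V as an iterated integral:

    ∭_V (∇·F) dV = ∫_0^{4} ∫_0^{2} ∫_0^{1} (6x + 6y + 6z) dz dy dx.

Inner (z from 0 to 1): 6x + 6y + 3.
Middle (y from 0 to 2): 12x + 18.
Outer (x from 0 to 4): 168.

Therefore ∯_{∂V} F · n dS = 168.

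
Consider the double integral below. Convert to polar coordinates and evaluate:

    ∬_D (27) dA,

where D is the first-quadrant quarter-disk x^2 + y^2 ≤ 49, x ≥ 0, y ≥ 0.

The region D is 0 ≤ r ≤ 7, 0 ≤ θ ≤ π/2 in polar coordinates, where x = r cos(θ), y = r sin(θ), and dA = r dr dθ.

Under the substitution, the integrand becomes 27, so

    ∬_D (27) dA = ∫_{0}^{π/2} ∫_{0}^{7} (27) · r dr dθ.

Inner integral (in r): ∫_{0}^{7} (27) · r dr = 1323/2.

Outer integral (in θ): ∫_{0}^{π/2} (1323/2) dθ = 1323π/4.

Therefore ∬_D (27) dA = 1323π/4.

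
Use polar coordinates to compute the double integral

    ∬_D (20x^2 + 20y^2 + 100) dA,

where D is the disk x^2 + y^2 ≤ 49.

The region D is 0 ≤ r ≤ 7, 0 ≤ θ ≤ 2π in polar coordinates, where x = r cos(θ), y = r sin(θ), and dA = r dr dθ.

Under the substitution, the integrand becomes 20r^2 + 100, so

    ∬_D (20x^2 + 20y^2 + 100) dA = ∫_{0}^{2π} ∫_{0}^{7} (20r^2 + 100) · r dr dθ.

Inner integral (in r): ∫_{0}^{7} (20r^2 + 100) · r dr = 14455.

Outer integral (in θ): ∫_{0}^{2π} (14455) dθ = 28910π.

Therefore ∬_D (20x^2 + 20y^2 + 100) dA = 28910π.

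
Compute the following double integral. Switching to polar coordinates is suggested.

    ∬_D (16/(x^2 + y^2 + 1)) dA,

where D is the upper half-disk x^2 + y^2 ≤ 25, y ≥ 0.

The region D is 0 ≤ r ≤ 5, 0 ≤ θ ≤ π in polar coordinates, where x = r cos(θ), y = r sin(θ), and dA = r dr dθ.

Under the substitution, the integrand becomes 16/(r^2 + 1), so

    ∬_D (16/(x^2 + y^2 + 1)) dA = ∫_{0}^{π} ∫_{0}^{5} (16/(r^2 + 1)) · r dr dθ.

Inner integral (in r): ∫_{0}^{5} (16/(r^2 + 1)) · r dr = log(208827064576).

Outer integral (in θ): ∫_{0}^{π} (log(208827064576)) dθ = log(208827064576^π).

Therefore ∬_D (16/(x^2 + y^2 + 1)) dA = log(208827064576^π).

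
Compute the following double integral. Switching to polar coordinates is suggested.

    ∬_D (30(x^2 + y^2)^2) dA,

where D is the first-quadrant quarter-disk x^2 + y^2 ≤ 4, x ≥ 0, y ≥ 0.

The region D is 0 ≤ r ≤ 2, 0 ≤ θ ≤ π/2 in polar coordinates, where x = r cos(θ), y = r sin(θ), and dA = r dr dθ.

Under the substitution, the integrand becomes 30r^4, so

    ∬_D (30(x^2 + y^2)^2) dA = ∫_{0}^{π/2} ∫_{0}^{2} (30r^4) · r dr dθ.

Inner integral (in r): ∫_{0}^{2} (30r^4) · r dr = 320.

Outer integral (in θ): ∫_{0}^{π/2} (320) dθ = 160π.

Therefore ∬_D (30(x^2 + y^2)^2) dA = 160π.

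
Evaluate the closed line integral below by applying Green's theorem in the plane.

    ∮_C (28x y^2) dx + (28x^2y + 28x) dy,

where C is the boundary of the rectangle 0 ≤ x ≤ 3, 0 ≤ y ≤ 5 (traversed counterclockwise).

Green's theorem converts the closed line integral into a double integral over the enclosed region D:

    ∮_C P dx + Q dy = ∬_D (∂Q/∂x - ∂P/∂y) dA.

Here P = 28x y^2, Q = 28x^2y + 28x, so

    ∂Q/∂x = 56x y + 28,    ∂P/∂y = 56x y,
    ∂Q/∂x - ∂P/∂y = 28.

D is the region 0 ≤ x ≤ 3, 0 ≤ y ≤ 5. Evaluating the double integral:

    ∬_D (28) dA = ∫_0^{3} ∫_0^{5} (28) dy dx.

Inner (y from 0 to 5): 140.
Outer (x from 0 to 3): 420.

Therefore ∮_C P dx + Q dy = 420.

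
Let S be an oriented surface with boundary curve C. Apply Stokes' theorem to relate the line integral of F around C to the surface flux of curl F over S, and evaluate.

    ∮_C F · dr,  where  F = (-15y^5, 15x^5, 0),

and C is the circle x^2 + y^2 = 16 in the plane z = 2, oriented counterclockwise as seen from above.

Let S be the flat disk x^2 + y^2 ≤ 16 in the plane z = 2, with upward unit normal n̂ = ẑ. By Stokes' theorem,

    ∮_C F · dr = ∬_S (∇ × F) · n̂ dS = ∬_D (curl F)_z dA,

where D is the disk x^2 + y^2 ≤ 16.

Compute the curl of F = (-15y^5, 15x^5, 0):
    (∇ × F)_x = ∂F_z/∂y - ∂F_y/∂z = 0,
    (∇ × F)_y = ∂F_x/∂z - ∂F_z/∂x = 0,
    (∇ × F)_z = ∂F_y/∂x - ∂F_x/∂y = 75x^4 + 75y^4.

On z = 2, (curl F)_z = 75x^4 + 75y^4.

Convert to polar (x = r cos θ, y = r sin θ, dA = r dr dθ); the integrand becomes 75r^4(sin(θ)^4 + cos(θ)^4), so

    ∬_D (curl F)_z dA = ∫_0^{2π} ∫_0^{4} (75r^4(sin(θ)^4 + cos(θ)^4)) · r dr dθ.

Inner (r from 0 to 4): 51200sin(θ)^4 + 51200cos(θ)^4.
Outer (θ from 0 to 2π): 76800π.

Therefore ∮_C F · dr = 76800π.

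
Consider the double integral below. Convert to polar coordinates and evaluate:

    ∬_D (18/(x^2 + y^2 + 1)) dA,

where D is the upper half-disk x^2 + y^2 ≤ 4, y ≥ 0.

The region D is 0 ≤ r ≤ 2, 0 ≤ θ ≤ π in polar coordinates, where x = r cos(θ), y = r sin(θ), and dA = r dr dθ.

Under the substitution, the integrand becomes 18/(r^2 + 1), so

    ∬_D (18/(x^2 + y^2 + 1)) dA = ∫_{0}^{π} ∫_{0}^{2} (18/(r^2 + 1)) · r dr dθ.

Inner integral (in r): ∫_{0}^{2} (18/(r^2 + 1)) · r dr = log(1953125).

Outer integral (in θ): ∫_{0}^{π} (log(1953125)) dθ = log(1953125^π).

Therefore ∬_D (18/(x^2 + y^2 + 1)) dA = log(1953125^π).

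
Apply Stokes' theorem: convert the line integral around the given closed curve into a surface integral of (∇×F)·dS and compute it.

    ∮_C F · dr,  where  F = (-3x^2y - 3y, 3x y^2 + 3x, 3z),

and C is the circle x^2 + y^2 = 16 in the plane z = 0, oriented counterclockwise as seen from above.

Let S be the flat disk x^2 + y^2 ≤ 16 in the plane z = 0, with upward unit normal n̂ = ẑ. By Stokes' theorem,

    ∮_C F · dr = ∬_S (∇ × F) · n̂ dS = ∬_D (curl F)_z dA,

where D is the disk x^2 + y^2 ≤ 16.

Compute the curl of F = (-3x^2y - 3y, 3x y^2 + 3x, 3z):
    (∇ × F)_x = ∂F_z/∂y - ∂F_y/∂z = 0,
    (∇ × F)_y = ∂F_x/∂z - ∂F_z/∂x = 0,
    (∇ × F)_z = ∂F_y/∂x - ∂F_x/∂y = 3x^2 + 3y^2 + 6.

On z = 0, (curl F)_z = 3x^2 + 3y^2 + 6.

Convert to polar (x = r cos θ, y = r sin θ, dA = r dr dθ); the integrand becomes 3r^2 + 6, so

    ∬_D (curl F)_z dA = ∫_0^{2π} ∫_0^{4} (3r^2 + 6) · r dr dθ.

Inner (r from 0 to 4): 240.
Outer (θ from 0 to 2π): 480π.

Therefore ∮_C F · dr = 480π.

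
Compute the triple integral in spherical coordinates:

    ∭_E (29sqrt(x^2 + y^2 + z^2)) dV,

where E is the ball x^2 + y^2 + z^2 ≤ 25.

In spherical coordinates, x = ρ sin(φ) cos(θ), y = ρ sin(φ) sin(θ), z = ρ cos(φ), and dV = ρ^2 sin(φ) dρ dφ dθ.

The integrand becomes 29ρ, so

    ∭_E (29sqrt(x^2 + y^2 + z^2)) dV = ∫_{0}^{2π} ∫_{0}^{π} ∫_{0}^{5} (29ρ) · ρ^2 sin(φ) dρ dφ dθ.

Inner (ρ): 18125sin(φ)/4.
Middle (φ): 18125/2.
Outer (θ): 18125π.

Therefore the triple integral equals 18125π.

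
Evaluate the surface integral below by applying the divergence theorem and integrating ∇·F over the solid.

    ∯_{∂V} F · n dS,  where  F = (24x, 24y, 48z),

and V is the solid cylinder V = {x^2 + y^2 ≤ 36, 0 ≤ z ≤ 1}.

By the divergence theorem,

    ∯_{∂V} F · n dS = ∭_V (∇ · F) dV.

Compute the divergence:
    ∇ · F = ∂F_x/∂x + ∂F_y/∂y + ∂F_z/∂z = 24 + 24 + 48 = 96.

In cylindrical coordinates, x = r cos(θ), y = r sin(θ), z = z, dV = r dr dθ dz, with 0 ≤ r ≤ 6, 0 ≤ θ ≤ 2π, 0 ≤ z ≤ 1.

The integrand, after substitution and multiplying by the volume element, becomes (96) · r, so

    ∭_V (∇·F) dV = ∫_0^{2π} ∫_0^{6} ∫_0^{1} (96) · r dz dr dθ.

Inner (z from 0 to 1): 96r.
Middle (r from 0 to 6): 1728.
Outer (θ from 0 to 2π): 3456π.

Therefore ∯_{∂V} F · n dS = 3456π.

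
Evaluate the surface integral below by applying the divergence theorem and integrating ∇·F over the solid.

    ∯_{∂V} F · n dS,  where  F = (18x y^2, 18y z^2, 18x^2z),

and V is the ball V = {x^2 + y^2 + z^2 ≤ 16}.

By the divergence theorem,

    ∯_{∂V} F · n dS = ∭_V (∇ · F) dV.

Compute the divergence:
    ∇ · F = ∂F_x/∂x + ∂F_y/∂y + ∂F_z/∂z = 18y^2 + 18z^2 + 18x^2 = 18x^2 + 18y^2 + 18z^2.

In spherical coordinates, x = ρ sin(φ) cos(θ), y = ρ sin(φ) sin(θ), z = ρ cos(φ), dV = ρ^2 sin(φ) dρ dφ dθ, with 0 ≤ ρ ≤ 4, 0 ≤ φ ≤ π, 0 ≤ θ ≤ 2π.

The integrand, after substitution and multiplying by the volume element, becomes (18ρ^2) · ρ^2 sin(φ), so

    ∭_V (∇·F) dV = ∫_0^{2π} ∫_0^{π} ∫_0^{4} (18ρ^2) · ρ^2 sin(φ) dρ dφ dθ.

Inner (ρ from 0 to 4): 18432sin(φ)/5.
Middle (φ from 0 to π): 36864/5.
Outer (θ from 0 to 2π): 73728π/5.

Therefore ∯_{∂V} F · n dS = 73728π/5.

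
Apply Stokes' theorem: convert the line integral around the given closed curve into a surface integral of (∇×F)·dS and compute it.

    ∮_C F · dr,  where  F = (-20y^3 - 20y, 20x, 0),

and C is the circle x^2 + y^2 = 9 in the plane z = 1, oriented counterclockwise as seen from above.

Let S be the flat disk x^2 + y^2 ≤ 9 in the plane z = 1, with upward unit normal n̂ = ẑ. By Stokes' theorem,

    ∮_C F · dr = ∬_S (∇ × F) · n̂ dS = ∬_D (curl F)_z dA,

where D is the disk x^2 + y^2 ≤ 9.

Compute the curl of F = (-20y^3 - 20y, 20x, 0):
    (∇ × F)_x = ∂F_z/∂y - ∂F_y/∂z = 0,
    (∇ × F)_y = ∂F_x/∂z - ∂F_z/∂x = 0,
    (∇ × F)_z = ∂F_y/∂x - ∂F_x/∂y = 60y^2 + 40.

On z = 1, (curl F)_z = 60y^2 + 40.

Convert to polar (x = r cos θ, y = r sin θ, dA = r dr dθ); the integrand becomes 60r^2sin(θ)^2 + 40, so

    ∬_D (curl F)_z dA = ∫_0^{2π} ∫_0^{3} (60r^2sin(θ)^2 + 40) · r dr dθ.

Inner (r from 0 to 3): 1215sin(θ)^2 + 180.
Outer (θ from 0 to 2π): 1575π.

Therefore ∮_C F · dr = 1575π.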